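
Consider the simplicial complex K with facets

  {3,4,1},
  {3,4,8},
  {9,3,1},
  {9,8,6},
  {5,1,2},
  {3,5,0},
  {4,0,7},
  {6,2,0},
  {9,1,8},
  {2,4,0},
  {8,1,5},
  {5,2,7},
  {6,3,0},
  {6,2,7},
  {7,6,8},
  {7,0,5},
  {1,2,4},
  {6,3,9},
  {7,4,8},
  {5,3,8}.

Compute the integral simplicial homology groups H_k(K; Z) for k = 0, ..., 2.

H_0 = Z,  H_1 = Z ⊕ Z/2Z,  H_2 = 0.

Fix the vertex order 0 < 1 < 2 < 3 < 4 < 5 < 6 < 7 < 8 < 9 and write every simplex with vertices in increasing order. Then dim K = 2 and the simplices of K are:

  0-simplices (10): [0], [1], [2], [3], [4], [5], [6], [7], [8], [9]
  1-simplices (30): (30 of them)
  2-simplices (20): (20 of them)

Hence C_0 ≅ Z^10, C_1 ≅ Z^30, C_2 ≅ Z^20.

Boundary ∂_1: C_1 → C_0 is given by ∂[p,q] = [q] − [p].
This gives a 10×30 integer matrix of rank 9; reducing to Smith normal form yields diagonal entries (1,1,1,1,1,1,1,1,1).

∂_2: C_2 → C_1 sends each 2-simplex [p,q,r] to [q,r] − [p,r] + [p,q]. For instance
  ∂[3,4,8] = [4,8] − [3,8] + [3,4],
  ∂[1,2,4] = [2,4] − [1,4] + [1,2].
This gives a 30×20 integer matrix of rank 20; reducing to Smith normal form yields diagonal entries (1,1,1,1,1,1,1,1,1,1,1,1,1,1,1,1,1,1,1,2).

From H_k ≅ ker(∂_k) / im(∂_{k+1}) we obtain:

  H_0: rank C_0 − rank ∂_1 = 10 − 9 = 1, and the invariant factors of ∂_1 are all 1, so H_0 ≅ Z.
  H_1: rank ker ∂_1 − rank ∂_2 = (30 − 9) − 20 = 1, and ∂_2 has invariant factor 2 > 1, so H_1 ≅ Z ⊕ Z/2Z.
  H_2: rank ker ∂_2 − rank ∂_3 = (20 − 20) − 0 = 0, and there is no ∂_3, so H_2 ≅ 0.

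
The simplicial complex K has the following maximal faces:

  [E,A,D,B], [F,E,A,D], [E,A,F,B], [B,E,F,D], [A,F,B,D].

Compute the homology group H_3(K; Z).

H_3 = Z.

K has 5 vertices, 10 edges, 10 triangles, 5 3-simplices.
rank ∂_3 = 4, rank ∂_4 = 0 ⇒ b_3 = 5 − 4 − 0 = 1. So H_3 ≅ Z.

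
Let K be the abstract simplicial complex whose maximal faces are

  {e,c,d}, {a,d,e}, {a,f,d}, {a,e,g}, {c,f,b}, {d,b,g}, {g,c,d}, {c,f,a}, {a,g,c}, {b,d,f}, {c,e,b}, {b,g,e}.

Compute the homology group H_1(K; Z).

Fix the vertex order a < b < c < d < e < f < g and write every simplex with vertices in increasing order. Then dim K = 2 and the simplices of K are:

  0-simplices (7): a, b, c, d, e, f, g
  1-simplices (18): ac, ad, ae, af, ag, bc, bd, be, bf, bg, cd, ce, cf, cg, de, df, dg, eg
  2-simplices (12): acf, acg, ade, adf, aeg, bce, bcf, bdf, bdg, beg, cde, cdg

Hence C_0 ≅ Z^7, C_1 ≅ Z^18, C_2 ≅ Z^12.

The boundary map ∂_1: C_1 → C_0 is given by ∂[p,q] = [q] − [p].
The resulting 7×18 matrix has rank 6, and its Smith normal form has invariant factors (1,1,1,1,1,1).

The boundary map ∂_2: C_2 → C_1 maps a triangle to the signed sum of its edges. For instance
  ∂ade = de − ae + ad,
  ∂adf = df − af + ad.
The resulting 18×12 matrix has rank 12, and its Smith normal form has invariant factors (1,1,1,1,1,1,1,1,1,1,1,2).

Now H_k = ker ∂_k / im ∂_{k+1}, so:

  H_1: rank ker ∂_1 − rank ∂_2 = (18 − 6) − 12 = 0, and ∂_2 has invariant factor 2 > 1, so H_1 = Z/2.

H_1 = Z/2.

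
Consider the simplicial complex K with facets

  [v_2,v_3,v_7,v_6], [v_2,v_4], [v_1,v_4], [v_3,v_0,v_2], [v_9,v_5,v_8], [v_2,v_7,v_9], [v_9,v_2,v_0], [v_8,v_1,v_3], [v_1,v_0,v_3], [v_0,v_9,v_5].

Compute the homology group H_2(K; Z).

H_2 = 0.

We work with the vertex ordering v_0 < v_1 < v_2 < v_3 < v_4 < v_5 < v_6 < v_7 < v_8 < v_9. The simplices of K, each written with vertices in increasing order, are:

  0-simplices (10): [v_0], [v_1], [v_2], [v_3], [v_4], [v_5], [v_6], [v_7], [v_8], [v_9]
  1-simplices (21): (21 of them)
  2-simplices (11): (11 of them)
  3-simplices (1): [v_2,v_3,v_6,v_7]

Hence C_0 ≅ Z^10, C_1 ≅ Z^21, C_2 ≅ Z^11, C_3 ≅ Z^1.

∂_1: C_1 → C_0 sends each edge [p,q] (with p < q) to q − p. For instance
  ∂[v_5,v_8] = [v_8] − [v_5].
As a 10×21 matrix over Z this has rank 9, with invariant factors (1,1,1,1,1,1,1,1,1).

Boundary ∂_2: C_2 → C_1 maps a triangle to the signed sum of its edges. For instance
  ∂[v_1,v_3,v_8] = [v_3,v_8] − [v_1,v_8] + [v_1,v_3],
  ∂[v_2,v_6,v_7] = [v_6,v_7] − [v_2,v_7] + [v_2,v_6].
This gives a 21×11 integer matrix of rank 10; reducing to Smith normal form yields diagonal entries (1,1,1,1,1,1,1,1,1,1).

∂_3: C_3 → C_2 sends each 3-simplex σ to the alternating sum Σ_i (−1)^i (σ with its i-th vertex removed). For instance
  ∂[v_2,v_3,v_6,v_7] = [v_3,v_6,v_7] − [v_2,v_6,v_7] + [v_2,v_3,v_7] − [v_2,v_3,v_6].
This gives a 11×1 integer matrix of rank 1; reducing to Smith normal form yields diagonal entries (1).

Computing H_k = (kernel of ∂_k) / (image of ∂_{k+1}):

  H_2: rank ker ∂_2 − rank ∂_3 = (11 − 10) − 1 = 0, and the invariant factors of ∂_3 are all 1, so H_2 ≅ 0.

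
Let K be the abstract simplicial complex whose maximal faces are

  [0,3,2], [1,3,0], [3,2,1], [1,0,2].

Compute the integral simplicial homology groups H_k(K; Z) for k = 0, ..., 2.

Take the total order 0 < 1 < 2 < 3 on the vertex set. Then K (dimension 2) consists of the simplices:

  0-simplices (4): [0], [1], [2], [3]
  1-simplices (6): [0,1], [0,2], [0,3], [1,2], [1,3], [2,3]
  2-simplices (4): [0,1,2], [0,1,3], [0,2,3], [1,2,3]

giving chain groups C_0 ≅ Z^4, C_1 ≅ Z^6, C_2 ≅ Z^4.

∂_1: C_1 → C_0 maps an edge to its endpoints' difference, ∂[p,q] = q − p. For instance
  ∂[1,2] = [2] − [1].
The resulting 4×6 matrix has rank 3, and its Smith normal form has invariant factors (1,1,1).

The boundary map ∂_2: C_2 → C_1 acts by ∂[p,q,r] = [q,r] − [p,r] + [p,q]. For instance
  ∂[0,2,3] = [2,3] − [0,3] + [0,2],
  ∂[1,2,3] = [2,3] − [1,3] + [1,2].
The 6×4 boundary matrix has rank 3 and Smith normal form diag(1,1,1).

Computing H_k = (kernel of ∂_k) / (image of ∂_{k+1}):

  H_0: rank C_0 − rank ∂_1 = 4 − 3 = 1, and the invariant factors of ∂_1 are all 1, so H_0 = Z.
  H_1: rank ker ∂_1 − rank ∂_2 = (6 − 3) − 3 = 0, and the invariant factors of ∂_2 are all 1, so H_1 = 0.
  H_2: rank ker ∂_2 − rank ∂_3 = (4 − 3) − 0 = 1, and there is no ∂_3, so H_2 = Z.

H_0 = Z,  H_1 = 0,  H_2 = Z.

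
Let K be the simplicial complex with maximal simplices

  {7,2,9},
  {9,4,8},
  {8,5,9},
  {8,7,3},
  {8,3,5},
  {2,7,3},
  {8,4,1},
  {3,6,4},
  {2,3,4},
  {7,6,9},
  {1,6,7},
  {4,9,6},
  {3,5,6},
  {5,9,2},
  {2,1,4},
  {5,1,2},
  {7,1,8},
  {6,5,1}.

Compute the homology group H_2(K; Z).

Fix the vertex order 1 < 2 < 3 < 4 < 5 < 6 < 7 < 8 < 9 and write every simplex with vertices in increasing order. Then dim K = 2 and the simplices of K are:

  0-simplices (9): [1], [2], [3], [4], [5], [6], [7], [8], [9]
  1-simplices (27): (27 of them)
  2-simplices (18): [1,2,4], [1,2,5], [1,4,8], [1,5,6], [1,6,7], [1,7,8], [2,3,4], [2,3,7], [2,5,9], [2,7,9], [3,4,6], [3,5,6], [3,5,8], [3,7,8], [4,6,9], [4,8,9], [5,8,9], [6,7,9]

so the chain groups are C_0 ≅ Z^9, C_1 ≅ Z^27, C_2 ≅ Z^18.

∂_1: C_1 → C_0 maps an edge to its endpoints' difference, ∂[p,q] = q − p. For instance
  ∂[6,7] = [7] − [6].
The resulting 9×27 matrix has rank 8, and its Smith normal form has invariant factors (1,1,1,1,1,1,1,1).

The boundary map ∂_2: C_2 → C_1 maps a triangle to the signed sum of its edges. For instance
  ∂[3,5,6] = [5,6] − [3,6] + [3,5],
  ∂[3,4,6] = [4,6] − [3,6] + [3,4].
The 27×18 boundary matrix has rank 17 and Smith normal form diag(1,1,1,1,1,1,1,1,1,1,1,1,1,1,1,1,1).

Reading off H_k = ker ∂_k / im ∂_{k+1}:

  H_2: rank ker ∂_2 − rank ∂_3 = (18 − 17) − 0 = 1, and there is no ∂_3, so H_2 = Z.

H_2 = Z.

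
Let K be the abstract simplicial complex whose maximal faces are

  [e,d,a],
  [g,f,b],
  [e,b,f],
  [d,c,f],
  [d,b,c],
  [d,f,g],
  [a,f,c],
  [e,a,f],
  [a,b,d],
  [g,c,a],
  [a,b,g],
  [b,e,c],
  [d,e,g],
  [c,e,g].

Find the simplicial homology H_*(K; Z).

Order the vertices as a < b < c < d < e < f < g. Listing each simplex with vertices in this order, K has dimension 2 with simplices:

  0-simplices (7): a, b, c, d, e, f, g
  1-simplices (21): ab, ac, ad, ae, af, ag, bc, bd, be, bf, bg, cd, ce, cf, cg, de, df, dg, ef, eg, fg
  2-simplices (14): abd, abg, acf, acg, ade, aef, bcd, bce, bef, bfg, cdf, ceg, deg, dfg

Hence C_0 ≅ Z^7, C_1 ≅ Z^21, C_2 ≅ Z^14.

Boundary ∂_1: C_1 → C_0 maps an edge to its endpoints' difference, ∂[p,q] = q − p. For instance
  ∂cd = d − c.
The resulting 7×21 matrix has rank 6, and its Smith normal form has invariant factors (1,1,1,1,1,1).

The boundary map ∂_2: C_2 → C_1 acts by ∂[p,q,r] = [q,r] − [p,r] + [p,q]. For instance
  ∂ceg = eg − cg + ce,
  ∂abd = bd − ad + ab.
The resulting 21×14 matrix has rank 13, and its Smith normal form has invariant factors (1,1,1,1,1,1,1,1,1,1,1,1,1).

Now H_k = ker ∂_k / im ∂_{k+1}, so:

  H_0: rank C_0 − rank ∂_1 = 7 − 6 = 1, and the invariant factors of ∂_1 are all 1, so H_0 = Z.
  H_1: rank ker ∂_1 − rank ∂_2 = (21 − 6) − 13 = 2, and the invariant factors of ∂_2 are all 1, so H_1 = Z^2.
  H_2: rank ker ∂_2 − rank ∂_3 = (14 − 13) − 0 = 1, and there is no ∂_3, so H_2 = Z.

H_0 ≅ Z,  H_1 ≅ Z^2,  H_2 ≅ Z.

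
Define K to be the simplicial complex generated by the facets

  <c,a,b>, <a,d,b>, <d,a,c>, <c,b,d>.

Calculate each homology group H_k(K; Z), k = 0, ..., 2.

H_0 ≅ Z,  H_1 = 0,  H_2 ≅ Z.

Take the total order a < b < c < d on the vertex set. Then K (dimension 2) consists of the simplices:

  0-simplices (4): a, b, c, d
  1-simplices (6): ab, ac, ad, bc, bd, cd
  2-simplices (4): abc, abd, acd, bcd

Hence C_0 ≅ Z^4, C_1 ≅ Z^6, C_2 ≅ Z^4.

Boundary ∂_1: C_1 → C_0 maps an edge to its endpoints' difference, ∂[p,q] = q − p. For instance
  ∂ad = d − a.
The 4×6 boundary matrix has rank 3 and Smith normal form diag(1,1,1).

∂_2: C_2 → C_1 acts by ∂[p,q,r] = [q,r] − [p,r] + [p,q]. For instance
  ∂acd = cd − ad + ac,
  ∂bcd = cd − bd + bc.
As a 6×4 matrix over Z this has rank 3, with invariant factors (1,1,1).

From H_k ≅ ker(∂_k) / im(∂_{k+1}) we obtain:

  H_0: rank C_0 − rank ∂_1 = 4 − 3 = 1, and the invariant factors of ∂_1 are all 1, so H_0 ≅ Z.
  H_1: rank ker ∂_1 − rank ∂_2 = (6 − 3) − 3 = 0, and the invariant factors of ∂_2 are all 1, so H_1 ≅ 0.
  H_2: rank ker ∂_2 − rank ∂_3 = (4 − 3) − 0 = 1, and there is no ∂_3, so H_2 ≅ Z.

(K is a triangulation of the 2-sphere S^2.)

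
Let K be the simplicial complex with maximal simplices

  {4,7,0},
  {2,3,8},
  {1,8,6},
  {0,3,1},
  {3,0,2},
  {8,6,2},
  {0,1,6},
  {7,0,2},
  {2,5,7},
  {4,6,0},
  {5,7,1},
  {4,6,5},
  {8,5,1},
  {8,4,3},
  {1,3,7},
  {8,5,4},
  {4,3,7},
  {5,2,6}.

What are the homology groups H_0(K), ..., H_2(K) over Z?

H_0 ≅ Z,  H_1 ≅ Z ⊕ Z/2Z,  H_2 = 0.

Order the vertices as 0 < 1 < 2 < 3 < 4 < 5 < 6 < 7 < 8. Listing each simplex with vertices in this order, K has dimension 2 with simplices:

  0-simplices (9): [0], [1], [2], [3], [4], [5], [6], [7], [8]
  1-simplices (27): (27 of them)
  2-simplices (18): [0,1,3], [0,1,6], [0,2,3], [0,2,7], [0,4,6], [0,4,7], [1,3,7], [1,5,7], [1,5,8], [1,6,8], [2,3,8], [2,5,6], [2,5,7], [2,6,8], [3,4,7], [3,4,8], [4,5,6], [4,5,8]

so the chain groups are C_0 ≅ Z^9, C_1 ≅ Z^27, C_2 ≅ Z^18.

The boundary map ∂_1: C_1 → C_0 is given by ∂[p,q] = [q] − [p].
As a 9×27 matrix over Z this has rank 8, with invariant factors (1,1,1,1,1,1,1,1).

The boundary map ∂_2: C_2 → C_1 acts by ∂[p,q,r] = [q,r] − [p,r] + [p,q]. For instance
  ∂[0,2,7] = [2,7] − [0,7] + [0,2],
  ∂[0,1,3] = [1,3] − [0,3] + [0,1].
As a 27×18 matrix over Z this has rank 18, with invariant factors (1,1,1,1,1,1,1,1,1,1,1,1,1,1,1,1,1,2).

Reading off H_k = ker ∂_k / im ∂_{k+1}:

  H_0: rank C_0 − rank ∂_1 = 9 − 8 = 1, and the invariant factors of ∂_1 are all 1, so H_0 ≅ Z.
  H_1: rank ker ∂_1 − rank ∂_2 = (27 − 8) − 18 = 1, and ∂_2 has invariant factor 2 > 1, so H_1 ≅ Z ⊕ Z/2Z.
  H_2: rank ker ∂_2 − rank ∂_3 = (18 − 18) − 0 = 0, and there is no ∂_3, so H_2 ≅ 0.

(K is a triangulation of the Klein bottle.)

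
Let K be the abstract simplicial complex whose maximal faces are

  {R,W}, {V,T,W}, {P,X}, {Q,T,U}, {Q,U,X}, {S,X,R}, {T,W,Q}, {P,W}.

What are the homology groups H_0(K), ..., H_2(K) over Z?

We work with the vertex ordering P < Q < R < S < T < U < V < W < X. The simplices of K, each written with vertices in increasing order, are:

  0-simplices (9): P, Q, R, S, T, U, V, W, X
  1-simplices (15): PW, PX, QT, QU, QW, QX, RS, RW, RX, SX, TU, TV, TW, UX, VW
  2-simplices (5): QTU, QTW, QUX, RSX, TVW

giving chain groups C_0 ≅ Z^9, C_1 ≅ Z^15, C_2 ≅ Z^5.

Boundary ∂_1: C_1 → C_0 maps an edge to its endpoints' difference, ∂[p,q] = q − p. For instance
  ∂TW = W − T.
The 9×15 boundary matrix has rank 8 and Smith normal form diag(1,1,1,1,1,1,1,1).

Boundary ∂_2: C_2 → C_1 maps a triangle to the signed sum of its edges. For instance
  ∂QTW = TW − QW + QT,
  ∂QUX = UX − QX + QU.
As a 15×5 matrix over Z this has rank 5, with invariant factors (1,1,1,1,1).

Now H_k = ker ∂_k / im ∂_{k+1}, so:

  H_0: rank C_0 − rank ∂_1 = 9 − 8 = 1, and the invariant factors of ∂_1 are all 1, so H_0 ≅ Z.
  H_1: rank ker ∂_1 − rank ∂_2 = (15 − 8) − 5 = 2, and the invariant factors of ∂_2 are all 1, so H_1 ≅ Z^2.
  H_2: rank ker ∂_2 − rank ∂_3 = (5 − 5) − 0 = 0, and there is no ∂_3, so H_2 ≅ 0.

As a check, the Euler characteristic is 9 − 15 + 5 = -1, which agrees with 1 − 2 + 0 = -1.

H_0 ≅ Z,  H_1 ≅ Z^2,  H_2 = 0.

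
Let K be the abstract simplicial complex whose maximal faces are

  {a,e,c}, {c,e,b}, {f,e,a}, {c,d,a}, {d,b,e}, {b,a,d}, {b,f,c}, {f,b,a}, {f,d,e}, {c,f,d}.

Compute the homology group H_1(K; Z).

Fix the vertex order a < b < c < d < e < f and write every simplex with vertices in increasing order. Then dim K = 2 and the simplices of K are:

  0-simplices (6): a, b, c, d, e, f
  1-simplices (15): ab, ac, ad, ae, af, bc, bd, be, bf, cd, ce, cf, de, df, ef
  2-simplices (10): abd, abf, acd, ace, aef, bce, bcf, bde, cdf, def

so the chain groups are C_0 ≅ Z^6, C_1 ≅ Z^15, C_2 ≅ Z^10.

The boundary map ∂_1: C_1 → C_0 is given by ∂[p,q] = [q] − [p].
The 6×15 boundary matrix has rank 5 and Smith normal form diag(1,1,1,1,1).

∂_2: C_2 → C_1 maps a triangle to the signed sum of its edges. For instance
  ∂aef = ef − af + ae,
  ∂abd = bd − ad + ab.
The resulting 15×10 matrix has rank 10, and its Smith normal form has invariant factors (1,1,1,1,1,1,1,1,1,2).

Now H_k = ker ∂_k / im ∂_{k+1}, so:

  H_1: rank ker ∂_1 − rank ∂_2 = (15 − 5) − 10 = 0, and ∂_2 has invariant factor 2 > 1, so H_1 = Z/2.

(K is a triangulation of the real projective plane RP^2.)

H_1 ≅ Z/2.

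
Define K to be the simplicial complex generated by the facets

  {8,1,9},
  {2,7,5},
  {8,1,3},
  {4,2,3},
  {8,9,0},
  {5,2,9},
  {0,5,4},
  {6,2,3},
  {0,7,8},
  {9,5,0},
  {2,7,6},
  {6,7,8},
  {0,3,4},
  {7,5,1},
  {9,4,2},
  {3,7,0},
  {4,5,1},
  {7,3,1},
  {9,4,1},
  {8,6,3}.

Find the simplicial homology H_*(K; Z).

Order the vertices as 0 < 1 < 2 < 3 < 4 < 5 < 6 < 7 < 8 < 9. Listing each simplex with vertices in this order, K has dimension 2 with simplices:

  0-simplices (10): [0], [1], [2], [3], [4], [5], [6], [7], [8], [9]
  1-simplices (30): (30 of them)
  2-simplices (20): (20 of them)

so the chain groups are C_0 ≅ Z^10, C_1 ≅ Z^30, C_2 ≅ Z^20.

∂_1: C_1 → C_0 is given by ∂[p,q] = [q] − [p]. For instance
  ∂[2,7] = [7] − [2].
As a 10×30 matrix over Z this has rank 9, with invariant factors (1,1,1,1,1,1,1,1,1).

The boundary map ∂_2: C_2 → C_1 maps a triangle to the signed sum of its edges. For instance
  ∂[1,5,7] = [5,7] − [1,7] + [1,5],
  ∂[1,8,9] = [8,9] − [1,9] + [1,8].
The resulting 30×20 matrix has rank 20, and its Smith normal form has invariant factors (1,1,1,1,1,1,1,1,1,1,1,1,1,1,1,1,1,1,1,2).

Now H_k = ker ∂_k / im ∂_{k+1}, so:

  H_0: rank C_0 − rank ∂_1 = 10 − 9 = 1, and the invariant factors of ∂_1 are all 1, so H_0 = Z.
  H_1: rank ker ∂_1 − rank ∂_2 = (30 − 9) − 20 = 1, and ∂_2 has invariant factor 2 > 1, so H_1 = Z ⊕ Z/2.
  H_2: rank ker ∂_2 − rank ∂_3 = (20 − 20) − 0 = 0, and there is no ∂_3, so H_2 = 0.

As a check, the Euler characteristic is 10 − 30 + 20 = 0, which agrees with 1 − 1 + 0 = 0.

H_0 = Z,  H_1 = Z ⊕ Z/2,  H_2 = 0.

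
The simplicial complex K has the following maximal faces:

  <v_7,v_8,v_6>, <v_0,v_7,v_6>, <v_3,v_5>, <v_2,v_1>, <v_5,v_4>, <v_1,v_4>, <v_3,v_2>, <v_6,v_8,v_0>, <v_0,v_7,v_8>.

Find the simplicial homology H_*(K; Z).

H_0 = Z^2,  H_1 = Z,  H_2 = Z.

Order the vertices as v_0 < v_1 < v_2 < v_3 < v_4 < v_5 < v_6 < v_7 < v_8. Listing each simplex with vertices in this order, K has dimension 2 with simplices:

  0-simplices (9): [v_0], [v_1], [v_2], [v_3], [v_4], [v_5], [v_6], [v_7], [v_8]
  1-simplices (11): [v_0,v_6], [v_0,v_7], [v_0,v_8], [v_1,v_2], [v_1,v_4], [v_2,v_3], [v_3,v_5], [v_4,v_5], [v_6,v_7], [v_6,v_8], [v_7,v_8]
  2-simplices (4): [v_0,v_6,v_7], [v_0,v_6,v_8], [v_0,v_7,v_8], [v_6,v_7,v_8]

giving chain groups C_0 ≅ Z^9, C_1 ≅ Z^11, C_2 ≅ Z^4.

Boundary ∂_1: C_1 → C_0 maps an edge to its endpoints' difference, ∂[p,q] = q − p.
The 9×11 boundary matrix has rank 7 and Smith normal form diag(1,1,1,1,1,1,1).

∂_2: C_2 → C_1 maps a triangle to the signed sum of its edges. For instance
  ∂[v_0,v_6,v_8] = [v_6,v_8] − [v_0,v_8] + [v_0,v_6],
  ∂[v_0,v_6,v_7] = [v_6,v_7] − [v_0,v_7] + [v_0,v_6].
As a 11×4 matrix over Z this has rank 3, with invariant factors (1,1,1).

Reading off H_k = ker ∂_k / im ∂_{k+1}:

  H_0: rank C_0 − rank ∂_1 = 9 − 7 = 2, and the invariant factors of ∂_1 are all 1, so H_0 ≅ Z^2.
  H_1: rank ker ∂_1 − rank ∂_2 = (11 − 7) − 3 = 1, and the invariant factors of ∂_2 are all 1, so H_1 ≅ Z.
  H_2: rank ker ∂_2 − rank ∂_3 = (4 − 3) − 0 = 1, and there is no ∂_3, so H_2 ≅ Z.

As a check, the Euler characteristic is 9 − 11 + 4 = 2, which agrees with 2 − 1 + 1 = 2.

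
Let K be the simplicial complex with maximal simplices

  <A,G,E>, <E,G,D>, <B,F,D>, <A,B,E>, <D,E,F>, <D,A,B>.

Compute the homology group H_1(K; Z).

K has 6 vertices, 12 edges, 6 triangles.
rank ∂_1 = 5, rank ∂_2 = 6 ⇒ b_1 = 12 − 5 − 6 = 1; all invariant factors of ∂_2 are 1 so no torsion. So H_1 = Z.

H_1 = Z.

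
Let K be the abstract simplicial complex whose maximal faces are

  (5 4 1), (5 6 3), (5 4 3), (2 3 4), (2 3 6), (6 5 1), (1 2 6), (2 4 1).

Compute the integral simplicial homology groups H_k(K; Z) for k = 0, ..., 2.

Take the total order 1 < 2 < 3 < 4 < 5 < 6 on the vertex set. Then K (dimension 2) consists of the simplices:

  0-simplices (6): [1], [2], [3], [4], [5], [6]
  1-simplices (12): [1,2], [1,4], [1,5], [1,6], [2,3], [2,4], [2,6], [3,4], [3,5], [3,6], [4,5], [5,6]
  2-simplices (8): [1,2,4], [1,2,6], [1,4,5], [1,5,6], [2,3,4], [2,3,6], [3,4,5], [3,5,6]

Hence C_0 ≅ Z^6, C_1 ≅ Z^12, C_2 ≅ Z^8.

Boundary ∂_1: C_1 → C_0 is given by ∂[p,q] = [q] − [p]. For instance
  ∂[1,5] = [5] − [1].
The resulting 6×12 matrix has rank 5, and its Smith normal form has invariant factors (1,1,1,1,1).

∂_2: C_2 → C_1 acts by ∂[p,q,r] = [q,r] − [p,r] + [p,q]. For instance
  ∂[2,3,4] = [3,4] − [2,4] + [2,3],
  ∂[3,5,6] = [5,6] − [3,6] + [3,5].
The 12×8 boundary matrix has rank 7 and Smith normal form diag(1,1,1,1,1,1,1).

From H_k ≅ ker(∂_k) / im(∂_{k+1}) we obtain:

  H_0: rank C_0 − rank ∂_1 = 6 − 5 = 1, and the invariant factors of ∂_1 are all 1, so H_0 = Z.
  H_1: rank ker ∂_1 − rank ∂_2 = (12 − 5) − 7 = 0, and the invariant factors of ∂_2 are all 1, so H_1 = 0.
  H_2: rank ker ∂_2 − rank ∂_3 = (8 − 7) − 0 = 1, and there is no ∂_3, so H_2 = Z.

H_0 = Z,  H_1 = 0,  H_2 = Z.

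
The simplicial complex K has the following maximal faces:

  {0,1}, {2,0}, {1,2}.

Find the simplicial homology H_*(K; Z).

H_0 ≅ Z,  H_1 ≅ Z.

Fix the vertex order 0 < 1 < 2 and write every simplex with vertices in increasing order. Then dim K = 1 and the simplices of K are:

  0-simplices (3): [0], [1], [2]
  1-simplices (3): [0,1], [0,2], [1,2]

Hence C_0 ≅ Z^3, C_1 ≅ Z^3.

∂_1: C_1 → C_0 is given by ∂[p,q] = [q] − [p].
The resulting 3×3 matrix has rank 2, and its Smith normal form has invariant factors (1,1).

Now H_k = ker ∂_k / im ∂_{k+1}, so:

  H_0: rank C_0 − rank ∂_1 = 3 − 2 = 1, and the invariant factors of ∂_1 are all 1, so H_0 ≅ Z.
  H_1: rank ker ∂_1 − rank ∂_2 = (3 − 2) − 0 = 1, and there is no ∂_2, so H_1 ≅ Z.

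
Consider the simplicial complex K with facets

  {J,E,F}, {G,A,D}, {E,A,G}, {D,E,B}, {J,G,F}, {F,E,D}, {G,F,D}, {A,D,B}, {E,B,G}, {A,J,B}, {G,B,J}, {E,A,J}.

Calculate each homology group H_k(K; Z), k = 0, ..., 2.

H_0 = Z,  H_1 = Z/2Z,  H_2 = 0.

Take the total order A < B < D < E < F < G < J on the vertex set. Then K (dimension 2) consists of the simplices:

  0-simplices (7): A, B, D, E, F, G, J
  1-simplices (18): AB, AD, AE, AG, AJ, BD, BE, BG, BJ, DE, DF, DG, EF, EG, EJ, FG, FJ, GJ
  2-simplices (12): ABD, ABJ, ADG, AEG, AEJ, BDE, BEG, BGJ, DEF, DFG, EFJ, FGJ

so the chain groups are C_0 ≅ Z^7, C_1 ≅ Z^18, C_2 ≅ Z^12.

The boundary map ∂_1: C_1 → C_0 sends each edge [p,q] (with p < q) to q − p. For instance
  ∂BD = D − B.
The 7×18 boundary matrix has rank 6 and Smith normal form diag(1,1,1,1,1,1).

∂_2: C_2 → C_1 sends each 2-simplex [p,q,r] to [q,r] − [p,r] + [p,q]. For instance
  ∂AEG = EG − AG + AE,
  ∂EFJ = FJ − EJ + EF.
The 18×12 boundary matrix has rank 12 and Smith normal form diag(1,1,1,1,1,1,1,1,1,1,1,2).

Reading off H_k = ker ∂_k / im ∂_{k+1}:

  H_0: rank C_0 − rank ∂_1 = 7 − 6 = 1, and the invariant factors of ∂_1 are all 1, so H_0 = Z.
  H_1: rank ker ∂_1 − rank ∂_2 = (18 − 6) − 12 = 0, and ∂_2 has invariant factor 2 > 1, so H_1 = Z/2Z.
  H_2: rank ker ∂_2 − rank ∂_3 = (12 − 12) − 0 = 0, and there is no ∂_3, so H_2 = 0.

As a check, the Euler characteristic is 7 − 18 + 12 = 1, which agrees with 1 − 0 + 0 = 1.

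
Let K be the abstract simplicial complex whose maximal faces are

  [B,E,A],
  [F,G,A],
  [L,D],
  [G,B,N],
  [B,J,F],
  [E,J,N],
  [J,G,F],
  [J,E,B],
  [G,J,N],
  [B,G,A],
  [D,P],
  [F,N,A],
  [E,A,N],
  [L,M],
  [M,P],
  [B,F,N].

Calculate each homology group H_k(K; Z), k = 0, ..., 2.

H_0 = Z^2,  H_1 = Z ⊕ Z/2Z,  H_2 = 0.

We work with the vertex ordering A < B < D < E < F < G < J < L < M < N < P. The simplices of K, each written with vertices in increasing order, are:

  0-simplices (11): A, B, D, E, F, G, J, L, M, N, P
  1-simplices (22): AB, AE, AF, AG, AN, BE, BF, BG, BJ, BN, DL, DP, EJ, EN, FG, FJ, FN, GJ, GN, JN, LM, MP
  2-simplices (12): ABE, ABG, AEN, AFG, AFN, BEJ, BFJ, BFN, BGN, EJN, FGJ, GJN

Hence C_0 ≅ Z^11, C_1 ≅ Z^22, C_2 ≅ Z^12.

The boundary map ∂_1: C_1 → C_0 sends each edge [p,q] (with p < q) to q − p. For instance
  ∂FN = N − F.
As a 11×22 matrix over Z this has rank 9, with invariant factors (1,1,1,1,1,1,1,1,1).

∂_2: C_2 → C_1 sends each 2-simplex [p,q,r] to [q,r] − [p,r] + [p,q]. For instance
  ∂FGJ = GJ − FJ + FG,
  ∂BGN = GN − BN + BG.
The resulting 22×12 matrix has rank 12, and its Smith normal form has invariant factors (1,1,1,1,1,1,1,1,1,1,1,2).

From H_k ≅ ker(∂_k) / im(∂_{k+1}) we obtain:

  H_0: rank C_0 − rank ∂_1 = 11 − 9 = 2, and the invariant factors of ∂_1 are all 1, so H_0 = Z^2.
  H_1: rank ker ∂_1 − rank ∂_2 = (22 − 9) − 12 = 1, and ∂_2 has invariant factor 2 > 1, so H_1 = Z ⊕ Z/2Z.
  H_2: rank ker ∂_2 − rank ∂_3 = (12 − 12) − 0 = 0, and there is no ∂_3, so H_2 = 0.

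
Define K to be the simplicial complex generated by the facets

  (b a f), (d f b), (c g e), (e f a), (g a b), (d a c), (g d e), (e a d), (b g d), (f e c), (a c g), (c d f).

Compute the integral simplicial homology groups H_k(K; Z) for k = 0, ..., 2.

H_0 = Z,  H_1 = Z/2,  H_2 = 0.

Fix the vertex order a < b < c < d < e < f < g and write every simplex with vertices in increasing order. Then dim K = 2 and the simplices of K are:

  0-simplices (7): a, b, c, d, e, f, g
  1-simplices (18): ab, ac, ad, ae, af, ag, bd, bf, bg, cd, ce, cf, cg, de, df, dg, ef, eg
  2-simplices (12): abf, abg, acd, acg, ade, aef, bdf, bdg, cdf, cef, ceg, deg

Hence C_0 ≅ Z^7, C_1 ≅ Z^18, C_2 ≅ Z^12.

∂_1: C_1 → C_0 sends each edge [p,q] (with p < q) to q − p.
As a 7×18 matrix over Z this has rank 6, with invariant factors (1,1,1,1,1,1).

Boundary ∂_2: C_2 → C_1 acts by ∂[p,q,r] = [q,r] − [p,r] + [p,q]. For instance
  ∂abg = bg − ag + ab,
  ∂abf = bf − af + ab.
As a 18×12 matrix over Z this has rank 12, with invariant factors (1,1,1,1,1,1,1,1,1,1,1,2).

Reading off H_k = ker ∂_k / im ∂_{k+1}:

  H_0: rank C_0 − rank ∂_1 = 7 − 6 = 1, and the invariant factors of ∂_1 are all 1, so H_0 ≅ Z.
  H_1: rank ker ∂_1 − rank ∂_2 = (18 − 6) − 12 = 0, and ∂_2 has invariant factor 2 > 1, so H_1 ≅ Z/2.
  H_2: rank ker ∂_2 − rank ∂_3 = (12 − 12) − 0 = 0, and there is no ∂_3, so H_2 ≅ 0.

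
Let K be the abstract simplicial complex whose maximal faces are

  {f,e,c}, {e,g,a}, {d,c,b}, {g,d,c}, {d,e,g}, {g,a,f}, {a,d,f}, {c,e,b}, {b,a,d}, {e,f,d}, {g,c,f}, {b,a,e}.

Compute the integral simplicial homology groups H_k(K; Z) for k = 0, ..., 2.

Order the vertices as a < b < c < d < e < f < g. Listing each simplex with vertices in this order, K has dimension 2 with simplices:

  0-simplices (7): a, b, c, d, e, f, g
  1-simplices (18): ab, ad, ae, af, ag, bc, bd, be, cd, ce, cf, cg, de, df, dg, ef, eg, fg
  2-simplices (12): abd, abe, adf, aeg, afg, bcd, bce, cdg, cef, cfg, def, deg

so the chain groups are C_0 ≅ Z^7, C_1 ≅ Z^18, C_2 ≅ Z^12.

Boundary ∂_1: C_1 → C_0 sends each edge [p,q] (with p < q) to q − p. For instance
  ∂cg = g − c.
As a 7×18 matrix over Z this has rank 6, with invariant factors (1,1,1,1,1,1).

∂_2: C_2 → C_1 acts by ∂[p,q,r] = [q,r] − [p,r] + [p,q]. For instance
  ∂cdg = dg − cg + cd,
  ∂cfg = fg − cg + cf.
This gives a 18×12 integer matrix of rank 12; reducing to Smith normal form yields diagonal entries (1,1,1,1,1,1,1,1,1,1,1,2).

Now H_k = ker ∂_k / im ∂_{k+1}, so:

  H_0: rank C_0 − rank ∂_1 = 7 − 6 = 1, and the invariant factors of ∂_1 are all 1, so H_0 ≅ Z.
  H_1: rank ker ∂_1 − rank ∂_2 = (18 − 6) − 12 = 0, and ∂_2 has invariant factor 2 > 1, so H_1 ≅ Z/2.
  H_2: rank ker ∂_2 − rank ∂_3 = (12 − 12) − 0 = 0, and there is no ∂_3, so H_2 ≅ 0.

(K is a triangulation of the real projective plane RP^2.)

H_0 = Z,  H_1 = Z/2,  H_2 = 0.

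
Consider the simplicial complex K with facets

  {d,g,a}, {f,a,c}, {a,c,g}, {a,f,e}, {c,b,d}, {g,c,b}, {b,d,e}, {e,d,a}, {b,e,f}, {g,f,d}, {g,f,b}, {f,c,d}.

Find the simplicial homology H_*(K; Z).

K has 7 vertices, 18 edges, 12 triangles.
rank ∂_0 = 0, rank ∂_1 = 6 ⇒ b_0 = 7 − 0 − 6 = 1; all invariant factors of ∂_1 are 1 so no torsion. So H_0 ≅ Z.
rank ∂_1 = 6, rank ∂_2 = 12 ⇒ b_1 = 18 − 6 − 12 = 0; ∂_2 has invariant factor(s) [2] giving torsion. So H_1 ≅ Z/2Z.
rank ∂_2 = 12, rank ∂_3 = 0 ⇒ b_2 = 12 − 12 − 0 = 0. So H_2 ≅ 0.

H_0 = Z,  H_1 = Z/2Z,  H_2 = 0.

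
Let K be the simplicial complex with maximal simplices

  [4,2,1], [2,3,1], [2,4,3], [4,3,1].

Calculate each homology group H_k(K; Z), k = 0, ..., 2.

H_0 ≅ Z,  H_1 = 0,  H_2 ≅ Z.

Take the total order 1 < 2 < 3 < 4 on the vertex set. Then K (dimension 2) consists of the simplices:

  0-simplices (4): [1], [2], [3], [4]
  1-simplices (6): [1,2], [1,3], [1,4], [2,3], [2,4], [3,4]
  2-simplices (4): [1,2,3], [1,2,4], [1,3,4], [2,3,4]

so the chain groups are C_0 ≅ Z^4, C_1 ≅ Z^6, C_2 ≅ Z^4.

Boundary ∂_1: C_1 → C_0 maps an edge to its endpoints' difference, ∂[p,q] = q − p. For instance
  ∂[2,3] = [3] − [2].
The resulting 4×6 matrix has rank 3, and its Smith normal form has invariant factors (1,1,1).

∂_2: C_2 → C_1 sends each 2-simplex [p,q,r] to [q,r] − [p,r] + [p,q]. For instance
  ∂[1,3,4] = [3,4] − [1,4] + [1,3],
  ∂[1,2,3] = [2,3] − [1,3] + [1,2].
This gives a 6×4 integer matrix of rank 3; reducing to Smith normal form yields diagonal entries (1,1,1).

Computing H_k = (kernel of ∂_k) / (image of ∂_{k+1}):

  H_0: rank C_0 − rank ∂_1 = 4 − 3 = 1, and the invariant factors of ∂_1 are all 1, so H_0 ≅ Z.
  H_1: rank ker ∂_1 − rank ∂_2 = (6 − 3) − 3 = 0, and the invariant factors of ∂_2 are all 1, so H_1 ≅ 0.
  H_2: rank ker ∂_2 − rank ∂_3 = (4 − 3) − 0 = 1, and there is no ∂_3, so H_2 ≅ Z.

As a check, the Euler characteristic is 4 − 6 + 4 = 2, which agrees with 1 − 0 + 1 = 2.
(K is a triangulation of the 2-sphere S^2.)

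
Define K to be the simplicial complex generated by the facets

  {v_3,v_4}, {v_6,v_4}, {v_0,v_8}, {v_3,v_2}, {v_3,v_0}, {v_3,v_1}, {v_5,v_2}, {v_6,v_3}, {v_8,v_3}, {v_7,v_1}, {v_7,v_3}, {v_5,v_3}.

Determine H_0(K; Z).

K has 9 vertices, 12 edges.
rank ∂_0 = 0, rank ∂_1 = 8 ⇒ b_0 = 9 − 0 − 8 = 1; all invariant factors of ∂_1 are 1 so no torsion. So H_0 ≅ Z.

H_0 ≅ Z.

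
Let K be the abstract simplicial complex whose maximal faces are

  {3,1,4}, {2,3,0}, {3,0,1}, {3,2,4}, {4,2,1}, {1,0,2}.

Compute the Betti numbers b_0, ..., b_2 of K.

b_0 = 1, b_1 = 0, b_2 = 1.

We work with the vertex ordering 0 < 1 < 2 < 3 < 4. The simplices of K, each written with vertices in increasing order, are:

  0-simplices (5): [0], [1], [2], [3], [4]
  1-simplices (9): [0,1], [0,2], [0,3], [1,2], [1,3], [1,4], [2,3], [2,4], [3,4]
  2-simplices (6): [0,1,2], [0,1,3], [0,2,3], [1,2,4], [1,3,4], [2,3,4]

giving chain groups C_0 ≅ Z^5, C_1 ≅ Z^9, C_2 ≅ Z^6.

Boundary ∂_1: C_1 → C_0 sends each edge [p,q] (with p < q) to q − p.
As a 5×9 matrix over Z this has rank 4, with invariant factors (1,1,1,1).

The boundary map ∂_2: C_2 → C_1 sends each 2-simplex [p,q,r] to [q,r] − [p,r] + [p,q]. For instance
  ∂[0,1,2] = [1,2] − [0,2] + [0,1],
  ∂[1,3,4] = [3,4] − [1,4] + [1,3].
The resulting 9×6 matrix has rank 5, and its Smith normal form has invariant factors (1,1,1,1,1).

Reading off H_k = ker ∂_k / im ∂_{k+1}:

  H_0: rank C_0 − rank ∂_1 = 5 − 4 = 1, and the invariant factors of ∂_1 are all 1, so H_0 = Z.
  H_1: rank ker ∂_1 − rank ∂_2 = (9 − 4) − 5 = 0, and the invariant factors of ∂_2 are all 1, so H_1 = 0.
  H_2: rank ker ∂_2 − rank ∂_3 = (6 − 5) − 0 = 1, and there is no ∂_3, so H_2 = Z.

As a check, the Euler characteristic is 5 − 9 + 6 = 2, which agrees with 1 − 0 + 1 = 2.

Hence the Betti numbers are b_0 = 1, b_1 = 0, b_2 = 1.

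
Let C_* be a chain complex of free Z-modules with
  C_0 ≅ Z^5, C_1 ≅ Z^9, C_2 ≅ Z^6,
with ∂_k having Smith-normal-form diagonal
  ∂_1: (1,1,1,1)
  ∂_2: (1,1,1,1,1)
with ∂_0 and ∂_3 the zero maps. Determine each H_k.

H_0: b_0 = 5 − 0 − 4 = 1; torsion from ∂_1 factors > 1: none. So H_0 = Z.
H_1: b_1 = 9 − 4 − 5 = 0; torsion from ∂_2 factors > 1: none. So H_1 = 0.
H_2: b_2 = 6 − 5 − 0 = 1; torsion from ∂_3 factors > 1: none. So H_2 = Z.

H_0 = Z,  H_1 = 0,  H_2 = Z.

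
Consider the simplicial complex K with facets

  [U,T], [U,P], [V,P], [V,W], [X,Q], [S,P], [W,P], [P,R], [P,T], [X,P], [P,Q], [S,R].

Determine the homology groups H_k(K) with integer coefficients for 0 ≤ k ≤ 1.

H_0 = Z,  H_1 = Z^4.

Fix the vertex order P < Q < R < S < T < U < V < W < X and write every simplex with vertices in increasing order. Then dim K = 1 and the simplices of K are:

  0-simplices (9): P, Q, R, S, T, U, V, W, X
  1-simplices (12): PQ, PR, PS, PT, PU, PV, PW, PX, QX, RS, TU, VW

Hence C_0 ≅ Z^9, C_1 ≅ Z^12.

The boundary map ∂_1: C_1 → C_0 maps an edge to its endpoints' difference, ∂[p,q] = q − p.
As a 9×12 matrix over Z this has rank 8, with invariant factors (1,1,1,1,1,1,1,1).

Computing H_k = (kernel of ∂_k) / (image of ∂_{k+1}):

  H_0: rank C_0 − rank ∂_1 = 9 − 8 = 1, and the invariant factors of ∂_1 are all 1, so H_0 = Z.
  H_1: rank ker ∂_1 − rank ∂_2 = (12 − 8) − 0 = 4, and there is no ∂_2, so H_1 = Z^4.

As a check, the Euler characteristic is 9 − 12 = -3, which agrees with 1 − 4 = -3.
(K is a triangulation of a wedge of 4 circles.)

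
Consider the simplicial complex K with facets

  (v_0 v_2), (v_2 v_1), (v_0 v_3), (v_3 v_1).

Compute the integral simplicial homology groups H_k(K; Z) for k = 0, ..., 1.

Fix the vertex order v_0 < v_1 < v_2 < v_3 and write every simplex with vertices in increasing order. Then dim K = 1 and the simplices of K are:

  0-simplices (4): [v_0], [v_1], [v_2], [v_3]
  1-simplices (4): [v_0,v_2], [v_0,v_3], [v_1,v_2], [v_1,v_3]

so the chain groups are C_0 ≅ Z^4, C_1 ≅ Z^4.

The boundary map ∂_1: C_1 → C_0 is given by ∂[p,q] = [q] − [p]. For instance
  ∂[v_1,v_2] = [v_2] − [v_1].
As a 4×4 matrix over Z this has rank 3, with invariant factors (1,1,1).

From H_k ≅ ker(∂_k) / im(∂_{k+1}) we obtain:

  H_0: rank C_0 − rank ∂_1 = 4 − 3 = 1, and the invariant factors of ∂_1 are all 1, so H_0 = Z.
  H_1: rank ker ∂_1 − rank ∂_2 = (4 − 3) − 0 = 1, and there is no ∂_2, so H_1 = Z.

H_0 ≅ Z,  H_1 ≅ Z.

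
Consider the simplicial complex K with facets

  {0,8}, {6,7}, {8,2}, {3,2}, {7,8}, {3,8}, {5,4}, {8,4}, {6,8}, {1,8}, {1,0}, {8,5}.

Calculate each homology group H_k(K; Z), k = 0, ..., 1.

Fix the vertex order 0 < 1 < 2 < 3 < 4 < 5 < 6 < 7 < 8 and write every simplex with vertices in increasing order. Then dim K = 1 and the simplices of K are:

  0-simplices (9): [0], [1], [2], [3], [4], [5], [6], [7], [8]
  1-simplices (12): [0,1], [0,8], [1,8], [2,3], [2,8], [3,8], [4,5], [4,8], [5,8], [6,7], [6,8], [7,8]

Hence C_0 ≅ Z^9, C_1 ≅ Z^12.

Boundary ∂_1: C_1 → C_0 sends each edge [p,q] (with p < q) to q − p.
The resulting 9×12 matrix has rank 8, and its Smith normal form has invariant factors (1,1,1,1,1,1,1,1).

Now H_k = ker ∂_k / im ∂_{k+1}, so:

  H_0: rank C_0 − rank ∂_1 = 9 − 8 = 1, and the invariant factors of ∂_1 are all 1, so H_0 ≅ Z.
  H_1: rank ker ∂_1 − rank ∂_2 = (12 − 8) − 0 = 4, and there is no ∂_2, so H_1 ≅ Z^4.

H_0 ≅ Z,  H_1 ≅ Z^4.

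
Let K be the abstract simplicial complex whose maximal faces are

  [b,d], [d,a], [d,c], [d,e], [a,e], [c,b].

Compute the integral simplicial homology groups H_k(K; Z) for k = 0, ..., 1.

H_0 = Z,  H_1 = Z^2.

K has 5 vertices, 6 edges.
rank ∂_0 = 0, rank ∂_1 = 4 ⇒ b_0 = 5 − 0 − 4 = 1; all invariant factors of ∂_1 are 1 so no torsion. So H_0 = Z.
rank ∂_1 = 4, rank ∂_2 = 0 ⇒ b_1 = 6 − 4 − 0 = 2. So H_1 = Z^2.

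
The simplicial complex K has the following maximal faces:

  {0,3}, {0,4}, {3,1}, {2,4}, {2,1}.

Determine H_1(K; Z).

H_1 = Z.

We work with the vertex ordering 0 < 1 < 2 < 3 < 4. The simplices of K, each written with vertices in increasing order, are:

  0-simplices (5): [0], [1], [2], [3], [4]
  1-simplices (5): [0,3], [0,4], [1,2], [1,3], [2,4]

Hence C_0 ≅ Z^5, C_1 ≅ Z^5.

Boundary ∂_1: C_1 → C_0 maps an edge to its endpoints' difference, ∂[p,q] = q − p.
This gives a 5×5 integer matrix of rank 4; reducing to Smith normal form yields diagonal entries (1,1,1,1).

Now H_k = ker ∂_k / im ∂_{k+1}, so:

  H_1: rank ker ∂_1 − rank ∂_2 = (5 − 4) − 0 = 1, and there is no ∂_2, so H_1 ≅ Z.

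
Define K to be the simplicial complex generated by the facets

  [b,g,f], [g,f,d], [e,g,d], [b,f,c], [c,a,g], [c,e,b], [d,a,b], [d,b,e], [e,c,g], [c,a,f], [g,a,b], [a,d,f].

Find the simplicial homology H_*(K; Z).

H_0 ≅ Z,  H_1 ≅ Z/2,  H_2 = 0.

Fix the vertex order a < b < c < d < e < f < g and write every simplex with vertices in increasing order. Then dim K = 2 and the simplices of K are:

  0-simplices (7): a, b, c, d, e, f, g
  1-simplices (18): ab, ac, ad, af, ag, bc, bd, be, bf, bg, ce, cf, cg, de, df, dg, eg, fg
  2-simplices (12): abd, abg, acf, acg, adf, bce, bcf, bde, bfg, ceg, deg, dfg

giving chain groups C_0 ≅ Z^7, C_1 ≅ Z^18, C_2 ≅ Z^12.

∂_1: C_1 → C_0 sends each edge [p,q] (with p < q) to q − p. For instance
  ∂bg = g − b.
The resulting 7×18 matrix has rank 6, and its Smith normal form has invariant factors (1,1,1,1,1,1).

The boundary map ∂_2: C_2 → C_1 acts by ∂[p,q,r] = [q,r] − [p,r] + [p,q]. For instance
  ∂deg = eg − dg + de,
  ∂bcf = cf − bf + bc.
This gives a 18×12 integer matrix of rank 12; reducing to Smith normal form yields diagonal entries (1,1,1,1,1,1,1,1,1,1,1,2).

Now H_k = ker ∂_k / im ∂_{k+1}, so:

  H_0: rank C_0 − rank ∂_1 = 7 − 6 = 1, and the invariant factors of ∂_1 are all 1, so H_0 = Z.
  H_1: rank ker ∂_1 − rank ∂_2 = (18 − 6) − 12 = 0, and ∂_2 has invariant factor 2 > 1, so H_1 = Z/2.
  H_2: rank ker ∂_2 − rank ∂_3 = (12 − 12) − 0 = 0, and there is no ∂_3, so H_2 = 0.

As a check, the Euler characteristic is 7 − 18 + 12 = 1, which agrees with 1 − 0 + 0 = 1.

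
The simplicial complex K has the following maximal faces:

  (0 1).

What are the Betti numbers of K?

b_0 = 1, b_1 = 0.

Order the vertices as 0 < 1. Listing each simplex with vertices in this order, K has dimension 1 with simplices:

  0-simplices (2): [0], [1]
  1-simplices (1): [0,1]

giving chain groups C_0 ≅ Z^2, C_1 ≅ Z^1.

The boundary map ∂_1: C_1 → C_0 sends each edge [p,q] (with p < q) to q − p.
This gives a 2×1 integer matrix of rank 1; reducing to Smith normal form yields diagonal entries (1).

Computing H_k = (kernel of ∂_k) / (image of ∂_{k+1}):

  H_0: rank C_0 − rank ∂_1 = 2 − 1 = 1, and the invariant factors of ∂_1 are all 1, so H_0 = Z.
  H_1: rank ker ∂_1 − rank ∂_2 = (1 − 1) − 0 = 0, and there is no ∂_2, so H_1 = 0.

Hence the Betti numbers are b_0 = 1, b_1 = 0.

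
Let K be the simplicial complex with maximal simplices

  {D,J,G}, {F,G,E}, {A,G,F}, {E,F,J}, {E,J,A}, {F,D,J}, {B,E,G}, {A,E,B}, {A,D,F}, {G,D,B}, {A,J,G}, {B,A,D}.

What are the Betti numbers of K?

b_0 = 1, b_1 = 0, b_2 = 0.

Take the total order A < B < D < E < F < G < J on the vertex set. Then K (dimension 2) consists of the simplices:

  0-simplices (7): A, B, D, E, F, G, J
  1-simplices (18): AB, AD, AE, AF, AG, AJ, BD, BE, BG, DF, DG, DJ, EF, EG, EJ, FG, FJ, GJ
  2-simplices (12): ABD, ABE, ADF, AEJ, AFG, AGJ, BDG, BEG, DFJ, DGJ, EFG, EFJ

Hence C_0 ≅ Z^7, C_1 ≅ Z^18, C_2 ≅ Z^12.

∂_1: C_1 → C_0 maps an edge to its endpoints' difference, ∂[p,q] = q − p.
This gives a 7×18 integer matrix of rank 6; reducing to Smith normal form yields diagonal entries (1,1,1,1,1,1).

Boundary ∂_2: C_2 → C_1 sends each 2-simplex [p,q,r] to [q,r] − [p,r] + [p,q]. For instance
  ∂BEG = EG − BG + BE,
  ∂ABE = BE − AE + AB.
The 18×12 boundary matrix has rank 12 and Smith normal form diag(1,1,1,1,1,1,1,1,1,1,1,2).

Reading off H_k = ker ∂_k / im ∂_{k+1}:

  H_0: rank C_0 − rank ∂_1 = 7 − 6 = 1, and the invariant factors of ∂_1 are all 1, so H_0 ≅ Z.
  H_1: rank ker ∂_1 − rank ∂_2 = (18 − 6) − 12 = 0, and ∂_2 has invariant factor 2 > 1, so H_1 ≅ Z_2.
  H_2: rank ker ∂_2 − rank ∂_3 = (12 − 12) − 0 = 0, and there is no ∂_3, so H_2 ≅ 0.

As a check, the Euler characteristic is 7 − 18 + 12 = 1, which agrees with 1 − 0 + 0 = 1.

Hence the Betti numbers are b_0 = 1, b_1 = 0, b_2 = 0.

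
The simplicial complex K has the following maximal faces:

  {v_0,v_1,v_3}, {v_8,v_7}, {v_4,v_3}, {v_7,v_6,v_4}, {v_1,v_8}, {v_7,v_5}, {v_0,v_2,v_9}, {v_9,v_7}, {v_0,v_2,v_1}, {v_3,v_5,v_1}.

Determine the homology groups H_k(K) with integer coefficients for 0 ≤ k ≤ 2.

H_0 ≅ Z,  H_1 ≅ Z^3,  H_2 = 0.

Order the vertices as v_0 < v_1 < v_2 < v_3 < v_4 < v_5 < v_6 < v_7 < v_8 < v_9. Listing each simplex with vertices in this order, K has dimension 2 with simplices:

  0-simplices (10): [v_0], [v_1], [v_2], [v_3], [v_4], [v_5], [v_6], [v_7], [v_8], [v_9]
  1-simplices (17): (17 of them)
  2-simplices (5): [v_0,v_1,v_2], [v_0,v_1,v_3], [v_0,v_2,v_9], [v_1,v_3,v_5], [v_4,v_6,v_7]

Hence C_0 ≅ Z^10, C_1 ≅ Z^17, C_2 ≅ Z^5.

Boundary ∂_1: C_1 → C_0 is given by ∂[p,q] = [q] − [p]. For instance
  ∂[v_0,v_2] = [v_2] − [v_0].
The resulting 10×17 matrix has rank 9, and its Smith normal form has invariant factors (1,1,1,1,1,1,1,1,1).

Boundary ∂_2: C_2 → C_1 maps a triangle to the signed sum of its edges. For instance
  ∂[v_1,v_3,v_5] = [v_3,v_5] − [v_1,v_5] + [v_1,v_3],
  ∂[v_0,v_2,v_9] = [v_2,v_9] − [v_0,v_9] + [v_0,v_2].
As a 17×5 matrix over Z this has rank 5, with invariant factors (1,1,1,1,1).

Now H_k = ker ∂_k / im ∂_{k+1}, so:

  H_0: rank C_0 − rank ∂_1 = 10 − 9 = 1, and the invariant factors of ∂_1 are all 1, so H_0 ≅ Z.
  H_1: rank ker ∂_1 − rank ∂_2 = (17 − 9) − 5 = 3, and the invariant factors of ∂_2 are all 1, so H_1 ≅ Z^3.
  H_2: rank ker ∂_2 − rank ∂_3 = (5 − 5) − 0 = 0, and there is no ∂_3, so H_2 ≅ 0.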